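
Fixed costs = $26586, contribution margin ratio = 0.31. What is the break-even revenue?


Formula: BER = Fixed Costs / Contribution Margin Ratio
BER = $26586 / 0.31
BER = $85761.29 (to the nearest cent)

$85761.29


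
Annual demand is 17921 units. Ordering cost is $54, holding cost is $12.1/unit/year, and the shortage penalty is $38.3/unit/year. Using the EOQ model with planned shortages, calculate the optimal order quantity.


Formula: EOQ* = sqrt(2DS/H) * sqrt((H+P)/P)
Base EOQ = sqrt(2*17921*54/12.1) = 399.95 units
Correction = sqrt((12.1+38.3)/38.3) = 1.14714
EOQ* = 399.95 * 1.14714 = 458.8 units

458.8 units


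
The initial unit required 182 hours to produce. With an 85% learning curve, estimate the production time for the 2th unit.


Formula: T_n = T_1 * (learning_rate)^(log2(n)) where learning_rate = rate/100
Doublings = log2(2) = 1
T_n = 182 * 0.85^1
T_n = 182 * 0.85 = 154.7 hours

154.7 hours


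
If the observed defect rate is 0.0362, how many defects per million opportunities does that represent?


DPMO = defect_rate * 1000000 = 0.0362 * 1000000

36200


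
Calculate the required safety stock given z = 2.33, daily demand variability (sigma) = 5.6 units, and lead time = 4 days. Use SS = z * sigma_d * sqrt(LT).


Formula: SS = z * sigma_d * sqrt(LT)
sqrt(LT) = sqrt(4) = 2.0
SS = 2.33 * 5.6 * 2.0
SS = 26.1 units

26.1 units


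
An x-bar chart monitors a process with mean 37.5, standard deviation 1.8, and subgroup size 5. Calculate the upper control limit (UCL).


UCL = 37.5 + 3 * 1.8 / sqrt(5)

39.91


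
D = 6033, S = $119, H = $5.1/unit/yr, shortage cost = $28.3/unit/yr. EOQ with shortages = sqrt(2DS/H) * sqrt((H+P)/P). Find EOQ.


Formula: EOQ* = sqrt(2DS/H) * sqrt((H+P)/P)
Base EOQ = sqrt(2*6033*119/5.1) = 530.6 units
Correction = sqrt((5.1+28.3)/28.3) = 1.08638
EOQ* = 530.6 * 1.08638 = 576.4 units

576.4 units


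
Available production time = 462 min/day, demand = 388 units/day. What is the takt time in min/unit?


Formula: Takt Time = Available Production Time / Customer Demand
Takt = 462 min/day / 388 units/day
Takt = 1.19 min/unit

1.19 min/unit


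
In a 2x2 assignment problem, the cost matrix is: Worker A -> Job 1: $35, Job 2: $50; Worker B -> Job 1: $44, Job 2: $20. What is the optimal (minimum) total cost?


Option 1: A->1 + B->2 = $35 + $20 = $55
Option 2: A->2 + B->1 = $50 + $44 = $94
Min cost = min($55, $94) = $55

$55


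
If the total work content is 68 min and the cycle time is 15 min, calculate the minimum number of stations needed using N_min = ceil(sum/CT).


Formula: N_min = ceil(Sum of Task Times / Cycle Time)
N_min = ceil(68 min / 15 min) = ceil(4.5333)
N_min = 5 stations

5


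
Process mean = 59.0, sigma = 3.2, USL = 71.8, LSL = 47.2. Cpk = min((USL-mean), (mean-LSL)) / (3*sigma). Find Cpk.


Cpu = (71.8 - 59.0) / (3 * 3.2) = 1.33
Cpl = (59.0 - 47.2) / (3 * 3.2) = 1.23
Cpk = min(1.33, 1.23) = 1.23

1.23


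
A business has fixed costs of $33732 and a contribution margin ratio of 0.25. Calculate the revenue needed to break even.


Formula: BER = Fixed Costs / Contribution Margin Ratio
BER = $33732 / 0.25
BER = $134928.00 (to the nearest cent)

$134928.00


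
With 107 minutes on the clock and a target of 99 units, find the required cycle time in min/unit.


Formula: CT = Available Time / Number of Units
CT = 107 min / 99 units
CT = 1.08 min/unit

1.08 min/unit


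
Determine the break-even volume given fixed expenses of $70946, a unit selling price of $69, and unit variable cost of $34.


Formula: BEQ = Fixed Costs / (Price - Variable Cost)
Contribution margin = $69 - $34 = $35/unit
BEQ = ceil($70946 / $35/unit) = ceil(2027.03) = 2028 units

2028 units


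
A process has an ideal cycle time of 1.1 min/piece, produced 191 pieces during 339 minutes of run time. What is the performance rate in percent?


Formula: Performance = (Ideal CT * Total Count) / Run Time * 100
Ideal output time = 1.1 * 191 = 210.1 min
Performance = 210.1 / 339 * 100 = 62.0%

62.0%


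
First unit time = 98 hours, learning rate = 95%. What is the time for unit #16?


Formula: T_n = T_1 * (learning_rate)^(log2(n)) where learning_rate = rate/100
Doublings = log2(16) = 4
T_n = 98 * 0.95^4
T_n = 98 * 0.8145 = 79.8 hours

79.8 hours


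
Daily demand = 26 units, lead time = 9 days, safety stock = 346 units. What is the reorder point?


Formula: ROP = (Daily Demand * Lead Time) + Safety Stock
Demand during lead time = 26 * 9 = 234 units
ROP = 234 + 346 = 580 units

580 units


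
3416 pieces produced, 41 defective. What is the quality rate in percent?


Formula: Quality Rate = Good Pieces / Total Pieces * 100
Good pieces = 3416 - 41 = 3375
QR = 3375 / 3416 * 100 = 98.8%

98.8%


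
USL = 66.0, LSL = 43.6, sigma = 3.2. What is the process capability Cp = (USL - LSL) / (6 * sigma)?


Cp = (66.0 - 43.6) / (6 * 3.2)

1.17


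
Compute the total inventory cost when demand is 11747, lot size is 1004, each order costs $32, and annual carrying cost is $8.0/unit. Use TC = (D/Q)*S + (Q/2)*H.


TC = 11747/1004 * 32 + 1004/2 * 8.0

$4390.41


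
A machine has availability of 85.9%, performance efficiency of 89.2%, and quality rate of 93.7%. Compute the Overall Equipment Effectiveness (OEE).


Formula: OEE = Availability * Performance * Quality / 10000
A * P = 85.9% * 89.2% / 100 = 76.62%
OEE = 76.62% * 93.7% / 100 = 71.8%

71.8%


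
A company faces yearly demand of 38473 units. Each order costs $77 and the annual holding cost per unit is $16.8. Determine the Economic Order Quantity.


Formula: EOQ = sqrt(2 * D * S / H)
Numerator: 2 * 38473 * 77 = 5924842
2DS/H = 5924842 / 16.8 = 352669.2
EOQ = sqrt(352669.2) = 593.9 units

593.9 units


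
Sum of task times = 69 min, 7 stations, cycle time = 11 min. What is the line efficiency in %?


Formula: Efficiency = Sum of Task Times / (N_stations * CT) * 100
Total station capacity = 7 stations * 11 min = 77 min
Efficiency = 69 / 77 * 100 = 89.6%

89.6%


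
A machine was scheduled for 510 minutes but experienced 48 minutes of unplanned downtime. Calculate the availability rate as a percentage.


Formula: Availability = (Planned Time - Downtime) / Planned Time * 100
Uptime = 510 - 48 = 462 min
Availability = 462 / 510 * 100 = 90.6%

90.6%


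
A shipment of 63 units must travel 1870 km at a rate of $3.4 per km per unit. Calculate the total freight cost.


TC = dist * cost * units = 1870 * 3.4 * 63 = $400554.00

$400554.00


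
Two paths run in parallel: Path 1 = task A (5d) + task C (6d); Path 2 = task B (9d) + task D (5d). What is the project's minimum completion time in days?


Path 1 = 5 + 6 = 11 days
Path 2 = 9 + 5 = 14 days
Duration = max(11, 14) = 14 days

14 days


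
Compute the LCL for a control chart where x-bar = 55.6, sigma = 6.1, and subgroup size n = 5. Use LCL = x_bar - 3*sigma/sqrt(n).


LCL = 55.6 - 3 * 6.1 / sqrt(5)

47.42


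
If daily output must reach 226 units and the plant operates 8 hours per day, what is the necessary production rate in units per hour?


Formula: Production Rate = Daily Demand / Available Hours
Rate = 226 units/day / 8 hours/day
Rate = 28.3 units/hour

28.3 units/hour


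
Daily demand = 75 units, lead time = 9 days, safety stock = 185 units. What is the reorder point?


Formula: ROP = (Daily Demand * Lead Time) + Safety Stock
Demand during lead time = 75 * 9 = 675 units
ROP = 675 + 185 = 860 units

860 units


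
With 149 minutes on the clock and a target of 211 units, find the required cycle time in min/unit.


Formula: CT = Available Time / Number of Units
CT = 149 min / 211 units
CT = 0.71 min/unit

0.71 min/unit


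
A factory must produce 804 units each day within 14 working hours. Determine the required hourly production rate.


Formula: Production Rate = Daily Demand / Available Hours
Rate = 804 units/day / 14 hours/day
Rate = 57.4 units/hour

57.4 units/hour


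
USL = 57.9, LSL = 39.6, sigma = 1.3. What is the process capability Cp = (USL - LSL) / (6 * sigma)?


Cp = (57.9 - 39.6) / (6 * 1.3)

2.35


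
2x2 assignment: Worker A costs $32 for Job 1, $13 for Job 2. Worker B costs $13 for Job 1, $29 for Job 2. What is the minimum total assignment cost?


Option 1: A->1 + B->2 = $32 + $29 = $61
Option 2: A->2 + B->1 = $13 + $13 = $26
Min cost = min($61, $26) = $26

$26


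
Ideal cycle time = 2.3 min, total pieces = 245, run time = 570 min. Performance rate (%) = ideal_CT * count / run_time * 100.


Formula: Performance = (Ideal CT * Total Count) / Run Time * 100
Ideal output time = 2.3 * 245 = 563.5 min
Performance = 563.5 / 570 * 100 = 98.9%

98.9%


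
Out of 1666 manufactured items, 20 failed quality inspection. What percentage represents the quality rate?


Formula: Quality Rate = Good Pieces / Total Pieces * 100
Good pieces = 1666 - 20 = 1646
QR = 1646 / 1666 * 100 = 98.8%

98.8%


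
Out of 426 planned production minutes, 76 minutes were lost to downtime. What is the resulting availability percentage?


Formula: Availability = (Planned Time - Downtime) / Planned Time * 100
Uptime = 426 - 76 = 350 min
Availability = 350 / 426 * 100 = 82.2%

82.2%


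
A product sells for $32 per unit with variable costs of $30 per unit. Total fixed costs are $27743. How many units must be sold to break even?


Formula: BEQ = Fixed Costs / (Price - Variable Cost)
Contribution margin = $32 - $30 = $2/unit
BEQ = ceil($27743 / $2/unit) = ceil(13871.5) = 13872 units

13872 units


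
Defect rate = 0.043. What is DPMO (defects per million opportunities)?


DPMO = defect_rate * 1000000 = 0.043 * 1000000

43000


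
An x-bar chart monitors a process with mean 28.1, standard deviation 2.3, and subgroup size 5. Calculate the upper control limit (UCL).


UCL = 28.1 + 3 * 2.3 / sqrt(5)

31.19


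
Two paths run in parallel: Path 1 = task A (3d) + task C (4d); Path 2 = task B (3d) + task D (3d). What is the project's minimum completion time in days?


Path 1 = 3 + 4 = 7 days
Path 2 = 3 + 3 = 6 days
Duration = max(7, 6) = 7 days

7 days


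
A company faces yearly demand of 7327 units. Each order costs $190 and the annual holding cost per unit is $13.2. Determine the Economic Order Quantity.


Formula: EOQ = sqrt(2 * D * S / H)
Numerator: 2 * 7327 * 190 = 2784260
2DS/H = 2784260 / 13.2 = 210928.8
EOQ = sqrt(210928.8) = 459.3 units

459.3 units


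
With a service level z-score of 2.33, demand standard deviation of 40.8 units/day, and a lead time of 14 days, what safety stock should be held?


Formula: SS = z * sigma_d * sqrt(LT)
sqrt(LT) = sqrt(14) = 3.7417
SS = 2.33 * 40.8 * 3.7417
SS = 355.7 units

355.7 units


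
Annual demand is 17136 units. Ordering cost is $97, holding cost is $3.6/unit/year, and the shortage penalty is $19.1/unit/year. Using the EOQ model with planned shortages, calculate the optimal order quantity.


Formula: EOQ* = sqrt(2DS/H) * sqrt((H+P)/P)
Base EOQ = sqrt(2*17136*97/3.6) = 960.96 units
Correction = sqrt((3.6+19.1)/19.1) = 1.09018
EOQ* = 960.96 * 1.09018 = 1047.6 units

1047.6 units


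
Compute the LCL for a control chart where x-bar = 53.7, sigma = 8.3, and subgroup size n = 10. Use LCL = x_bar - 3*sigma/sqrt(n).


LCL = 53.7 - 3 * 8.3 / sqrt(10)

45.83


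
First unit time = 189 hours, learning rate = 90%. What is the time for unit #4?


Formula: T_n = T_1 * (learning_rate)^(log2(n)) where learning_rate = rate/100
Doublings = log2(4) = 2
T_n = 189 * 0.9^2
T_n = 189 * 0.81 = 153.1 hours

153.1 hours


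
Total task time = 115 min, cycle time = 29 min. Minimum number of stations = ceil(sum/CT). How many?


Formula: N_min = ceil(Sum of Task Times / Cycle Time)
N_min = ceil(115 min / 29 min) = ceil(3.9655)
N_min = 4 stations

4


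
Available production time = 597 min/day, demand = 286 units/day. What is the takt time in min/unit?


Formula: Takt Time = Available Production Time / Customer Demand
Takt = 597 min/day / 286 units/day
Takt = 2.09 min/unit

2.09 min/unit


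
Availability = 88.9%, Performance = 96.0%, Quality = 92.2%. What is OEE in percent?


Formula: OEE = Availability * Performance * Quality / 10000
A * P = 88.9% * 96.0% / 100 = 85.34%
OEE = 85.34% * 92.2% / 100 = 78.7%

78.7%


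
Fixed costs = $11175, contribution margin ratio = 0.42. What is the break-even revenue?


Formula: BER = Fixed Costs / Contribution Margin Ratio
BER = $11175 / 0.42
BER = $26607.14 (to the nearest cent)

$26607.14


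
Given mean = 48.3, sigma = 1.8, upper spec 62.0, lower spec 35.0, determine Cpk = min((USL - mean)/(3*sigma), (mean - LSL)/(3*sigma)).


Cpu = (62.0 - 48.3) / (3 * 1.8) = 2.54
Cpl = (48.3 - 35.0) / (3 * 1.8) = 2.46
Cpk = min(2.54, 2.46) = 2.46

2.46


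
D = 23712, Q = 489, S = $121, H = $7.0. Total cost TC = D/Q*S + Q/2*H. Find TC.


TC = 23712/489 * 121 + 489/2 * 7.0

$7578.89


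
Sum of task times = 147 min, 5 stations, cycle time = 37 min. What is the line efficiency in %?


Formula: Efficiency = Sum of Task Times / (N_stations * CT) * 100
Total station capacity = 5 stations * 37 min = 185 min
Efficiency = 147 / 185 * 100 = 79.5%

79.5%


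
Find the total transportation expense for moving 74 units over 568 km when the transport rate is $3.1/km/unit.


TC = dist * cost * units = 568 * 3.1 * 74 = $130299.20

$130299.20


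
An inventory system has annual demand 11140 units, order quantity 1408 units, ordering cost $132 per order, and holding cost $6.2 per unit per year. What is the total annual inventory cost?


TC = 11140/1408 * 132 + 1408/2 * 6.2

$5409.18


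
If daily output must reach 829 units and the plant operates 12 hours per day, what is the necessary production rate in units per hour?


Formula: Production Rate = Daily Demand / Available Hours
Rate = 829 units/day / 12 hours/day
Rate = 69.1 units/hour

69.1 units/hour


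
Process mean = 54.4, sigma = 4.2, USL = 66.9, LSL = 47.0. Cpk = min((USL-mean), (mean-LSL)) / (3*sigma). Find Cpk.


Cpu = (66.9 - 54.4) / (3 * 4.2) = 0.99
Cpl = (54.4 - 47.0) / (3 * 4.2) = 0.59
Cpk = min(0.99, 0.59) = 0.59

0.59


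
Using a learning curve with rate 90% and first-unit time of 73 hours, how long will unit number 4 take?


Formula: T_n = T_1 * (learning_rate)^(log2(n)) where learning_rate = rate/100
Doublings = log2(4) = 2
T_n = 73 * 0.9^2
T_n = 73 * 0.81 = 59.1 hours

59.1 hours


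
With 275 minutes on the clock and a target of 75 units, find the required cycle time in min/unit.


Formula: CT = Available Time / Number of Units
CT = 275 min / 75 units
CT = 3.67 min/unit

3.67 min/unit


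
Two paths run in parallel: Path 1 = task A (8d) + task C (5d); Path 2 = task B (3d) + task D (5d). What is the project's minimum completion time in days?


Path 1 = 8 + 5 = 13 days
Path 2 = 3 + 5 = 8 days
Duration = max(13, 8) = 13 days

13 days


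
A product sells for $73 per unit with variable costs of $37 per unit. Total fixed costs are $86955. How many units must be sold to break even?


Formula: BEQ = Fixed Costs / (Price - Variable Cost)
Contribution margin = $73 - $37 = $36/unit
BEQ = ceil($86955 / $36/unit) = ceil(2415.42) = 2416 units

2416 units


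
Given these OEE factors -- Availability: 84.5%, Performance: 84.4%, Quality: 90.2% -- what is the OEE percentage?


Formula: OEE = Availability * Performance * Quality / 10000
A * P = 84.5% * 84.4% / 100 = 71.32%
OEE = 71.32% * 90.2% / 100 = 64.3%

64.3%


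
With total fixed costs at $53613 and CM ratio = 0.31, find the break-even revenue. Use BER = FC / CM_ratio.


Formula: BER = Fixed Costs / Contribution Margin Ratio
BER = $53613 / 0.31
BER = $172945.16 (to the nearest cent)

$172945.16


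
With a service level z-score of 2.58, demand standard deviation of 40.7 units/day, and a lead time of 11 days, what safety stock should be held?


Formula: SS = z * sigma_d * sqrt(LT)
sqrt(LT) = sqrt(11) = 3.3166
SS = 2.58 * 40.7 * 3.3166
SS = 348.3 units

348.3 units


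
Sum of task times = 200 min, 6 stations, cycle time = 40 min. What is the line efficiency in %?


Formula: Efficiency = Sum of Task Times / (N_stations * CT) * 100
Total station capacity = 6 stations * 40 min = 240 min
Efficiency = 200 / 240 * 100 = 83.3%

83.3%


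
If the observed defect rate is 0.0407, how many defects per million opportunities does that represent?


DPMO = defect_rate * 1000000 = 0.0407 * 1000000

40700


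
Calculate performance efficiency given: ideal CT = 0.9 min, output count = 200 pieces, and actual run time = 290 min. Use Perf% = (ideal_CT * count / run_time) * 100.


Formula: Performance = (Ideal CT * Total Count) / Run Time * 100
Ideal output time = 0.9 * 200 = 180.0 min
Performance = 180.0 / 290 * 100 = 62.1%

62.1%


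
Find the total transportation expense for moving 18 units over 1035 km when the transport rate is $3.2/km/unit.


TC = dist * cost * units = 1035 * 3.2 * 18 = $59616.00

$59616.00


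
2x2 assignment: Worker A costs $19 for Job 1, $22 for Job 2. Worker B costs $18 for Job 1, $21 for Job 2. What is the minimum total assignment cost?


Option 1: A->1 + B->2 = $19 + $21 = $40
Option 2: A->2 + B->1 = $22 + $18 = $40
Min cost = min($40, $40) = $40

$40


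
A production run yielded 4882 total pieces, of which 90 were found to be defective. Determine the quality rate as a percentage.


Formula: Quality Rate = Good Pieces / Total Pieces * 100
Good pieces = 4882 - 90 = 4792
QR = 4792 / 4882 * 100 = 98.2%

98.2%


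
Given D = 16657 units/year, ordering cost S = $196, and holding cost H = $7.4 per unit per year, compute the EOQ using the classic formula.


Formula: EOQ = sqrt(2 * D * S / H)
Numerator: 2 * 16657 * 196 = 6529544
2DS/H = 6529544 / 7.4 = 882370.8
EOQ = sqrt(882370.8) = 939.3 units

939.3 units


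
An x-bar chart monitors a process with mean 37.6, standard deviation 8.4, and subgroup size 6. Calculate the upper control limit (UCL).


UCL = 37.6 + 3 * 8.4 / sqrt(6)

47.89


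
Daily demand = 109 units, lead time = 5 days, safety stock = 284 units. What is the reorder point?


Formula: ROP = (Daily Demand * Lead Time) + Safety Stock
Demand during lead time = 109 * 5 = 545 units
ROP = 545 + 284 = 829 units

829 units


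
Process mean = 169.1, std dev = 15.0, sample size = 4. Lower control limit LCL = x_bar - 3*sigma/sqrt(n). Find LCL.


LCL = 169.1 - 3 * 15.0 / sqrt(4)

146.6


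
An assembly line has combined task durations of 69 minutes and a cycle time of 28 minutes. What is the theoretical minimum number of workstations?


Formula: N_min = ceil(Sum of Task Times / Cycle Time)
N_min = ceil(69 min / 28 min) = ceil(2.4643)
N_min = 3 stations

3


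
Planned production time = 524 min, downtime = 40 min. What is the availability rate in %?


Formula: Availability = (Planned Time - Downtime) / Planned Time * 100
Uptime = 524 - 40 = 484 min
Availability = 484 / 524 * 100 = 92.4%

92.4%


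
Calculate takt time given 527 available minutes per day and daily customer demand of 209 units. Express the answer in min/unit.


Formula: Takt Time = Available Production Time / Customer Demand
Takt = 527 min/day / 209 units/day
Takt = 2.52 min/unit

2.52 min/unit


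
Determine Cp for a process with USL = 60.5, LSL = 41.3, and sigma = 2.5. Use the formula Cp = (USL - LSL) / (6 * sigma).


Cp = (60.5 - 41.3) / (6 * 2.5)

1.28


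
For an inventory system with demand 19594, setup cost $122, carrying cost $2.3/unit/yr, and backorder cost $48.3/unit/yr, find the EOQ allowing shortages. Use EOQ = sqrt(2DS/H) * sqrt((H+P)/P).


Formula: EOQ* = sqrt(2DS/H) * sqrt((H+P)/P)
Base EOQ = sqrt(2*19594*122/2.3) = 1441.76 units
Correction = sqrt((2.3+48.3)/48.3) = 1.02353
EOQ* = 1441.76 * 1.02353 = 1475.7 units

1475.7 units


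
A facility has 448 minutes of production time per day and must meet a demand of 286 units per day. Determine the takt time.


Formula: Takt Time = Available Production Time / Customer Demand
Takt = 448 min/day / 286 units/day
Takt = 1.57 min/unit

1.57 min/unit


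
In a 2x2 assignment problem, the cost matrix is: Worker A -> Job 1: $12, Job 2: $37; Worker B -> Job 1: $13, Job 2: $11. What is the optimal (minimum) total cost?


Option 1: A->1 + B->2 = $12 + $11 = $23
Option 2: A->2 + B->1 = $37 + $13 = $50
Min cost = min($23, $50) = $23

$23


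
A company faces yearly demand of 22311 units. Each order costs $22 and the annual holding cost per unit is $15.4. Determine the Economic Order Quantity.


Formula: EOQ = sqrt(2 * D * S / H)
Numerator: 2 * 22311 * 22 = 981684
2DS/H = 981684 / 15.4 = 63745.7
EOQ = sqrt(63745.7) = 252.5 units

252.5 units


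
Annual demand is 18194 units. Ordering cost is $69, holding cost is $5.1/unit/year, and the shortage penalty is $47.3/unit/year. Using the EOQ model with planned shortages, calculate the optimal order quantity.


Formula: EOQ* = sqrt(2DS/H) * sqrt((H+P)/P)
Base EOQ = sqrt(2*18194*69/5.1) = 701.65 units
Correction = sqrt((5.1+47.3)/47.3) = 1.05253
EOQ* = 701.65 * 1.05253 = 738.5 units

738.5 units


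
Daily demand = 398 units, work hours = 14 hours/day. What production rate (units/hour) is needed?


Formula: Production Rate = Daily Demand / Available Hours
Rate = 398 units/day / 14 hours/day
Rate = 28.4 units/hour

28.4 units/hour


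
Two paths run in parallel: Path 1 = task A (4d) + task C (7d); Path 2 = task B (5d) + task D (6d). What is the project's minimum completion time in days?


Path 1 = 4 + 7 = 11 days
Path 2 = 5 + 6 = 11 days
Duration = max(11, 11) = 11 days

11 days


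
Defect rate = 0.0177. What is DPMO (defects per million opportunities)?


DPMO = defect_rate * 1000000 = 0.0177 * 1000000

17700


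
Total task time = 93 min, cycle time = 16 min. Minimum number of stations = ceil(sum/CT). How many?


Formula: N_min = ceil(Sum of Task Times / Cycle Time)
N_min = ceil(93 min / 16 min) = ceil(5.8125)
N_min = 6 stations

6


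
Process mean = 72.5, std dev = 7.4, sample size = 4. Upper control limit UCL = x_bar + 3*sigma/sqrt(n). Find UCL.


UCL = 72.5 + 3 * 7.4 / sqrt(4)

83.6


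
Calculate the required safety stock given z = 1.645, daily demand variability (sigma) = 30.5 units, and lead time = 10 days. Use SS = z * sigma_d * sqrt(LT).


Formula: SS = z * sigma_d * sqrt(LT)
sqrt(LT) = sqrt(10) = 3.1623
SS = 1.645 * 30.5 * 3.1623
SS = 158.7 units

158.7 units


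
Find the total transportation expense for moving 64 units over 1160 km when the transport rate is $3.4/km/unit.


TC = dist * cost * units = 1160 * 3.4 * 64 = $252416.00

$252416.00


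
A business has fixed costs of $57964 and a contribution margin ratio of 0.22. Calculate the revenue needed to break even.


Formula: BER = Fixed Costs / Contribution Margin Ratio
BER = $57964 / 0.22
BER = $263472.73 (to the nearest cent)

$263472.73


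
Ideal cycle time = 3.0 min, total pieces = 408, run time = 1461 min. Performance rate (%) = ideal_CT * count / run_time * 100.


Formula: Performance = (Ideal CT * Total Count) / Run Time * 100
Ideal output time = 3.0 * 408 = 1224.0 min
Performance = 1224.0 / 1461 * 100 = 83.8%

83.8%


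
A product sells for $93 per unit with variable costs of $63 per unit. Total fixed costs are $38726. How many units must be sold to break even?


Formula: BEQ = Fixed Costs / (Price - Variable Cost)
Contribution margin = $93 - $63 = $30/unit
BEQ = ceil($38726 / $30/unit) = ceil(1290.87) = 1291 units

1291 units


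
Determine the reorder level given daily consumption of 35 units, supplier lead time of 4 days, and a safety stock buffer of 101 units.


Formula: ROP = (Daily Demand * Lead Time) + Safety Stock
Demand during lead time = 35 * 4 = 140 units
ROP = 140 + 101 = 241 units

241 units


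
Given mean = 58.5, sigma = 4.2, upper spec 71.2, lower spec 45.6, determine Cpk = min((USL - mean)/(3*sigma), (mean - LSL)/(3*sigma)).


Cpu = (71.2 - 58.5) / (3 * 4.2) = 1.01
Cpl = (58.5 - 45.6) / (3 * 4.2) = 1.02
Cpk = min(1.01, 1.02) = 1.01

1.01


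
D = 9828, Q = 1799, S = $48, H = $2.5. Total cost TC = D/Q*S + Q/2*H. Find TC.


TC = 9828/1799 * 48 + 1799/2 * 2.5

$2510.98


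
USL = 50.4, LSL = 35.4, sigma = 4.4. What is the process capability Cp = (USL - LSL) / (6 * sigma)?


Cp = (50.4 - 35.4) / (6 * 4.4)

0.57


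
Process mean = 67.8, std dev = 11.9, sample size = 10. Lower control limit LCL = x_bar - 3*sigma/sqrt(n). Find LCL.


LCL = 67.8 - 3 * 11.9 / sqrt(10)

56.51


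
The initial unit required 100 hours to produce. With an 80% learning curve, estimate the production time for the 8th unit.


Formula: T_n = T_1 * (learning_rate)^(log2(n)) where learning_rate = rate/100
Doublings = log2(8) = 3
T_n = 100 * 0.8^3
T_n = 100 * 0.512 = 51.2 hours

51.2 hours


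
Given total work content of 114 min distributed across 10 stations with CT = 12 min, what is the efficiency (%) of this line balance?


Formula: Efficiency = Sum of Task Times / (N_stations * CT) * 100
Total station capacity = 10 stations * 12 min = 120 min
Efficiency = 114 / 120 * 100 = 95.0%

95.0%


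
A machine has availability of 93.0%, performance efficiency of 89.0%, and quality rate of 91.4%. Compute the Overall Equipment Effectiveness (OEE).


Formula: OEE = Availability * Performance * Quality / 10000
A * P = 93.0% * 89.0% / 100 = 82.77%
OEE = 82.77% * 91.4% / 100 = 75.7%

75.7%


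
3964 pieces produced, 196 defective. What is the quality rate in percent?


Formula: Quality Rate = Good Pieces / Total Pieces * 100
Good pieces = 3964 - 196 = 3768
QR = 3768 / 3964 * 100 = 95.1%

95.1%


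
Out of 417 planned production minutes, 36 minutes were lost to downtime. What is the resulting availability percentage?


Formula: Availability = (Planned Time - Downtime) / Planned Time * 100
Uptime = 417 - 36 = 381 min
Availability = 381 / 417 * 100 = 91.4%

91.4%


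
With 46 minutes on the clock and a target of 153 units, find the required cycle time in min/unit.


Formula: CT = Available Time / Number of Units
CT = 46 min / 153 units
CT = 0.3 min/unit

0.3 min/unit


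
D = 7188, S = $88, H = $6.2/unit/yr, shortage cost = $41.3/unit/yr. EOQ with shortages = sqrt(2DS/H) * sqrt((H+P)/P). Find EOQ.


Formula: EOQ* = sqrt(2DS/H) * sqrt((H+P)/P)
Base EOQ = sqrt(2*7188*88/6.2) = 451.72 units
Correction = sqrt((6.2+41.3)/41.3) = 1.07244
EOQ* = 451.72 * 1.07244 = 484.4 units

484.4 units


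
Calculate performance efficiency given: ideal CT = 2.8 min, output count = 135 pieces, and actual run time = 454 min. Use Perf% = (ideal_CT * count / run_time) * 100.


Formula: Performance = (Ideal CT * Total Count) / Run Time * 100
Ideal output time = 2.8 * 135 = 378.0 min
Performance = 378.0 / 454 * 100 = 83.3%

83.3%


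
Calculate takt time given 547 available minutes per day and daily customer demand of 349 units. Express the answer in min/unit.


Formula: Takt Time = Available Production Time / Customer Demand
Takt = 547 min/day / 349 units/day
Takt = 1.57 min/unit

1.57 min/unit


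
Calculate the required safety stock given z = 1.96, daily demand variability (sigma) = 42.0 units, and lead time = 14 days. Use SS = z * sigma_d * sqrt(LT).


Formula: SS = z * sigma_d * sqrt(LT)
sqrt(LT) = sqrt(14) = 3.7417
SS = 1.96 * 42.0 * 3.7417
SS = 308.0 units

308.0 units


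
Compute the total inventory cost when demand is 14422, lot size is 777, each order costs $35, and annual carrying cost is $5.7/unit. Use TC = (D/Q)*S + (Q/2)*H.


TC = 14422/777 * 35 + 777/2 * 5.7

$2864.09


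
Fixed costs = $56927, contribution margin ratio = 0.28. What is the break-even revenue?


Formula: BER = Fixed Costs / Contribution Margin Ratio
BER = $56927 / 0.28
BER = $203310.71 (to the nearest cent)

$203310.71


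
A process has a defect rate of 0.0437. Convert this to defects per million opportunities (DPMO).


DPMO = defect_rate * 1000000 = 0.0437 * 1000000

43700


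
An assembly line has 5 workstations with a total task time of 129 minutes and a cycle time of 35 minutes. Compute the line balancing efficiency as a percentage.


Formula: Efficiency = Sum of Task Times / (N_stations * CT) * 100
Total station capacity = 5 stations * 35 min = 175 min
Efficiency = 129 / 175 * 100 = 73.7%

73.7%


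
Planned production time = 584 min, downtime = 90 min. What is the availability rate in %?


Formula: Availability = (Planned Time - Downtime) / Planned Time * 100
Uptime = 584 - 90 = 494 min
Availability = 494 / 584 * 100 = 84.6%

84.6%


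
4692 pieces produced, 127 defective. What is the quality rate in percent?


Formula: Quality Rate = Good Pieces / Total Pieces * 100
Good pieces = 4692 - 127 = 4565
QR = 4565 / 4692 * 100 = 97.3%

97.3%


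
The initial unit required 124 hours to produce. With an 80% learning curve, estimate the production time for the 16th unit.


Formula: T_n = T_1 * (learning_rate)^(log2(n)) where learning_rate = rate/100
Doublings = log2(16) = 4
T_n = 124 * 0.8^4
T_n = 124 * 0.4096 = 50.8 hours

50.8 hours


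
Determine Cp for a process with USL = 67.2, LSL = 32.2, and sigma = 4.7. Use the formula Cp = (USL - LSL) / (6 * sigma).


Cp = (67.2 - 32.2) / (6 * 4.7)

1.24


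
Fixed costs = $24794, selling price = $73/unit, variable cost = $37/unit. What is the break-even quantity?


Formula: BEQ = Fixed Costs / (Price - Variable Cost)
Contribution margin = $73 - $37 = $36/unit
BEQ = ceil($24794 / $36/unit) = ceil(688.72) = 689 units

689 units


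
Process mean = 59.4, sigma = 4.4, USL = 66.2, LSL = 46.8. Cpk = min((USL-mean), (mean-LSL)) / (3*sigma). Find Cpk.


Cpu = (66.2 - 59.4) / (3 * 4.4) = 0.52
Cpl = (59.4 - 46.8) / (3 * 4.4) = 0.95
Cpk = min(0.52, 0.95) = 0.52

0.52


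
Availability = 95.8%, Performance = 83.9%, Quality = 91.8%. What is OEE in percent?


Formula: OEE = Availability * Performance * Quality / 10000
A * P = 95.8% * 83.9% / 100 = 80.38%
OEE = 80.38% * 91.8% / 100 = 73.8%

73.8%


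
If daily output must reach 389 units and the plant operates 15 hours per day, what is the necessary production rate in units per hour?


Formula: Production Rate = Daily Demand / Available Hours
Rate = 389 units/day / 15 hours/day
Rate = 25.9 units/hour

25.9 units/hour


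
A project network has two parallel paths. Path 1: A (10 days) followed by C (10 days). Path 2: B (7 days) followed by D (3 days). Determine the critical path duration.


Path 1 = 10 + 10 = 20 days
Path 2 = 7 + 3 = 10 days
Duration = max(20, 10) = 20 days

20 days


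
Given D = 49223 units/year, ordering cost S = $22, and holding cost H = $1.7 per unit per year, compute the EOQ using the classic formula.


Formula: EOQ = sqrt(2 * D * S / H)
Numerator: 2 * 49223 * 22 = 2165812
2DS/H = 2165812 / 1.7 = 1274007.1
EOQ = sqrt(1274007.1) = 1128.7 units

1128.7 units


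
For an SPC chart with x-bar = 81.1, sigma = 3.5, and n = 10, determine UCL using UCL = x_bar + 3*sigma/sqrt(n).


UCL = 81.1 + 3 * 3.5 / sqrt(10)

84.42


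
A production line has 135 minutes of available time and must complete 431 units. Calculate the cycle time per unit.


Formula: CT = Available Time / Number of Units
CT = 135 min / 431 units
CT = 0.31 min/unit

0.31 min/unit


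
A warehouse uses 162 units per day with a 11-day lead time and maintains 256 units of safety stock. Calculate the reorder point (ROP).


Formula: ROP = (Daily Demand * Lead Time) + Safety Stock
Demand during lead time = 162 * 11 = 1782 units
ROP = 1782 + 256 = 2038 units

2038 units


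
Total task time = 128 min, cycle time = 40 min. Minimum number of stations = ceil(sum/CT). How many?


Formula: N_min = ceil(Sum of Task Times / Cycle Time)
N_min = ceil(128 min / 40 min) = ceil(3.2)
N_min = 4 stations

4


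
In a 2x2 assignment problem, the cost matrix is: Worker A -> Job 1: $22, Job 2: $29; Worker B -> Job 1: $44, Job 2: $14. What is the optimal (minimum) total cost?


Option 1: A->1 + B->2 = $22 + $14 = $36
Option 2: A->2 + B->1 = $29 + $44 = $73
Min cost = min($36, $73) = $36

$36


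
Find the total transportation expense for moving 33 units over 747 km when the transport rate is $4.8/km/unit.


TC = dist * cost * units = 747 * 4.8 * 33 = $118324.80

$118324.80


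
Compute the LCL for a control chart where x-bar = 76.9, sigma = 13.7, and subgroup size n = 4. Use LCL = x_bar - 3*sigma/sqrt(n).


LCL = 76.9 - 3 * 13.7 / sqrt(4)

56.35


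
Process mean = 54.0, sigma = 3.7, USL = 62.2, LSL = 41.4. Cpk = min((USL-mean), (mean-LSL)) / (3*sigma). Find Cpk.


Cpu = (62.2 - 54.0) / (3 * 3.7) = 0.74
Cpl = (54.0 - 41.4) / (3 * 3.7) = 1.14
Cpk = min(0.74, 1.14) = 0.74

0.74


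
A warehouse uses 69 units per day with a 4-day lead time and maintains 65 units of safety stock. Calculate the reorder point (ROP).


Formula: ROP = (Daily Demand * Lead Time) + Safety Stock
Demand during lead time = 69 * 4 = 276 units
ROP = 276 + 65 = 341 units

341 units


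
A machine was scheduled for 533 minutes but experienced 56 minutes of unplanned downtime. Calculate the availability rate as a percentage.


Formula: Availability = (Planned Time - Downtime) / Planned Time * 100
Uptime = 533 - 56 = 477 min
Availability = 477 / 533 * 100 = 89.5%

89.5%


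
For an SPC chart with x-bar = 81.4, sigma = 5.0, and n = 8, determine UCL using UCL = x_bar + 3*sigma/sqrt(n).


UCL = 81.4 + 3 * 5.0 / sqrt(8)

86.7


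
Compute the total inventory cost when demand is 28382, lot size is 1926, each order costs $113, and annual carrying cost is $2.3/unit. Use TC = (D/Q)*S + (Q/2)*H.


TC = 28382/1926 * 113 + 1926/2 * 2.3

$3880.10


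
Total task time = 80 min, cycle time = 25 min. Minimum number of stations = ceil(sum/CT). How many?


Formula: N_min = ceil(Sum of Task Times / Cycle Time)
N_min = ceil(80 min / 25 min) = ceil(3.2)
N_min = 4 stations

4


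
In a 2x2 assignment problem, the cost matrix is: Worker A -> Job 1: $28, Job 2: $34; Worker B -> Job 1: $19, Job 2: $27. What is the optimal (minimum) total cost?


Option 1: A->1 + B->2 = $28 + $27 = $55
Option 2: A->2 + B->1 = $34 + $19 = $53
Min cost = min($55, $53) = $53

$53


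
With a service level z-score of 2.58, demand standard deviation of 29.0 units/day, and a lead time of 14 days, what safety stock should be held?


Formula: SS = z * sigma_d * sqrt(LT)
sqrt(LT) = sqrt(14) = 3.7417
SS = 2.58 * 29.0 * 3.7417
SS = 280.0 units

280.0 units


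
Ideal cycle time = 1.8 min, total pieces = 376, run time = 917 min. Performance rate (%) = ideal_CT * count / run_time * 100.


Formula: Performance = (Ideal CT * Total Count) / Run Time * 100
Ideal output time = 1.8 * 376 = 676.8 min
Performance = 676.8 / 917 * 100 = 73.8%

73.8%


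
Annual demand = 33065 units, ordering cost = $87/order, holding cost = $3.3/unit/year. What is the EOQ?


Formula: EOQ = sqrt(2 * D * S / H)
Numerator: 2 * 33065 * 87 = 5753310
2DS/H = 5753310 / 3.3 = 1743427.3
EOQ = sqrt(1743427.3) = 1320.4 units

1320.4 units


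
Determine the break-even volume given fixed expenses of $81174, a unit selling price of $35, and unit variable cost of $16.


Formula: BEQ = Fixed Costs / (Price - Variable Cost)
Contribution margin = $35 - $16 = $19/unit
BEQ = ceil($81174 / $19/unit) = ceil(4272.32) = 4273 units

4273 units


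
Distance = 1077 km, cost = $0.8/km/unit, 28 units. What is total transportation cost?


TC = dist * cost * units = 1077 * 0.8 * 28 = $24124.80

$24124.80


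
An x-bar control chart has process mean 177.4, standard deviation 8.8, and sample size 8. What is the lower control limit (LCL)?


LCL = 177.4 - 3 * 8.8 / sqrt(8)

168.07


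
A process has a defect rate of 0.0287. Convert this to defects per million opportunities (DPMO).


DPMO = defect_rate * 1000000 = 0.0287 * 1000000

28700


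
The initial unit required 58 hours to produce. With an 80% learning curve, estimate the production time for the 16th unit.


Formula: T_n = T_1 * (learning_rate)^(log2(n)) where learning_rate = rate/100
Doublings = log2(16) = 4
T_n = 58 * 0.8^4
T_n = 58 * 0.4096 = 23.8 hours

23.8 hours


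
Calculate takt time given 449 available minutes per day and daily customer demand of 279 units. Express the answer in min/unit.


Formula: Takt Time = Available Production Time / Customer Demand
Takt = 449 min/day / 279 units/day
Takt = 1.61 min/unit

1.61 min/unit


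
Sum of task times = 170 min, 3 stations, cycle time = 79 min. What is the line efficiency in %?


Formula: Efficiency = Sum of Task Times / (N_stations * CT) * 100
Total station capacity = 3 stations * 79 min = 237 min
Efficiency = 170 / 237 * 100 = 71.7%

71.7%


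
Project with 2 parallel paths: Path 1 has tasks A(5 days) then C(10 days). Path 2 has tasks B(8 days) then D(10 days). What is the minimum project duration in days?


Path 1 = 5 + 10 = 15 days
Path 2 = 8 + 10 = 18 days
Duration = max(15, 18) = 18 days

18 days


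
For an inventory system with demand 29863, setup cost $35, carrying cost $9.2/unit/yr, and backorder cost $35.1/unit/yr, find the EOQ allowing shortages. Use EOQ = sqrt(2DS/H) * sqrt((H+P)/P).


Formula: EOQ* = sqrt(2DS/H) * sqrt((H+P)/P)
Base EOQ = sqrt(2*29863*35/9.2) = 476.67 units
Correction = sqrt((9.2+35.1)/35.1) = 1.12344
EOQ* = 476.67 * 1.12344 = 535.5 units

535.5 units


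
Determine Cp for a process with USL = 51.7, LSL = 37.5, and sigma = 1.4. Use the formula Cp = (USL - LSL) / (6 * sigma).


Cp = (51.7 - 37.5) / (6 * 1.4)

1.69


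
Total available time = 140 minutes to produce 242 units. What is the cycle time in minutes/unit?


Formula: CT = Available Time / Number of Units
CT = 140 min / 242 units
CT = 0.58 min/unit

0.58 min/unit


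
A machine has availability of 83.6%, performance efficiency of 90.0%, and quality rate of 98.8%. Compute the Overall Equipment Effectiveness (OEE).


Formula: OEE = Availability * Performance * Quality / 10000
A * P = 83.6% * 90.0% / 100 = 75.24%
OEE = 75.24% * 98.8% / 100 = 74.3%

74.3%


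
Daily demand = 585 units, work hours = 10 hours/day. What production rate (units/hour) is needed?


Formula: Production Rate = Daily Demand / Available Hours
Rate = 585 units/day / 10 hours/day
Rate = 58.5 units/hour

58.5 units/hour


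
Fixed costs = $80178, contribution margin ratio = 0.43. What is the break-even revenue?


Formula: BER = Fixed Costs / Contribution Margin Ratio
BER = $80178 / 0.43
BER = $186460.47 (to the nearest cent)

$186460.47


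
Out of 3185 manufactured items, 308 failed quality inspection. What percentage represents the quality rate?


Formula: Quality Rate = Good Pieces / Total Pieces * 100
Good pieces = 3185 - 308 = 2877
QR = 2877 / 3185 * 100 = 90.3%

90.3%


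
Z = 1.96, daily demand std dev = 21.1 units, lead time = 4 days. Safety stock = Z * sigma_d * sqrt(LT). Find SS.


Formula: SS = z * sigma_d * sqrt(LT)
sqrt(LT) = sqrt(4) = 2.0
SS = 1.96 * 21.1 * 2.0
SS = 82.7 units

82.7 units


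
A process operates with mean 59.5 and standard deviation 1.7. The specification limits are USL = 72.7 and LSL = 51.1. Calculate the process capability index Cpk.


Cpu = (72.7 - 59.5) / (3 * 1.7) = 2.59
Cpl = (59.5 - 51.1) / (3 * 1.7) = 1.65
Cpk = min(2.59, 1.65) = 1.65

1.65


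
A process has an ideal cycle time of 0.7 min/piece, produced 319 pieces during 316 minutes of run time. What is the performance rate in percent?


Formula: Performance = (Ideal CT * Total Count) / Run Time * 100
Ideal output time = 0.7 * 319 = 223.3 min
Performance = 223.3 / 316 * 100 = 70.7%

70.7%


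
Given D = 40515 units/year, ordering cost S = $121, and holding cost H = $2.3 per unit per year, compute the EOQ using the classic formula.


Formula: EOQ = sqrt(2 * D * S / H)
Numerator: 2 * 40515 * 121 = 9804630
2DS/H = 9804630 / 2.3 = 4262882.6
EOQ = sqrt(4262882.6) = 2064.7 units

2064.7 units
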